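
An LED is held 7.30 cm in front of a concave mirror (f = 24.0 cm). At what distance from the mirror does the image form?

Mirror equation: 1/q = 1/f − 1/p = 1/(24.00) − 1/(7.30) = 0.04167 − 0.1370 = -0.09532, so q = -10.5 cm.
The image is virtual, upright and enlarged, behind the mirror.

10.5 cm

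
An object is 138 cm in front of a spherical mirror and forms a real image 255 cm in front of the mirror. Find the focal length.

Real image ⇒ d_i = +255 cm.
1/f = 1/d_o + 1/d_i = 1/(138) + 1/(255) = 0.01117, so f = 89.5 cm.
Since f is positive, the spherical mirror is concave.

f = 89.5 cm (concave)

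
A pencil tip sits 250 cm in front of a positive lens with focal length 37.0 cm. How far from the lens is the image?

43.4 cm

Lens equation: 1/d_i = 1/f − 1/d_o = 1/(37.00) − 1/(250) = 0.02703 − 0.004000 = 0.02303, so d_i = 43.4 cm.
The image is real, inverted and reduced, on the far side of the lens.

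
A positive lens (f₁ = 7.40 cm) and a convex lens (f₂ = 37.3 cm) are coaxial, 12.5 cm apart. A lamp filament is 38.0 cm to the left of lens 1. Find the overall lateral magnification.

Lens 1: 1/d_i1 = 1/(7.40) − 1/(38.0) = 0.1088, so d_i1 = 9.190 cm; m₁ = −d_i1/d_o1 = -0.2418.
d_o2 = 12.5 − (9.190) = 3.310 cm.
Lens 2: 1/d_i2 = 1/(37.3) − 1/(3.310) = -0.2753, so d_i2 = -3.632 cm; m₂ = −d_i2/d_o2 = +1.097.
m = m₁·m₂ = (-0.2418)(+1.097) = -0.265.

m = -0.265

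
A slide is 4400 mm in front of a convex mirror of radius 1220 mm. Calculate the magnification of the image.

f = R/2 = 1220/2 = 610.0 mm; for a convex mirror, f = -610.0 mm.
1/d_i = 1/f − 1/d_o = 1/(-610.0) − 1/(4400) = -0.001867, so d_i = -535.7 mm.
m = −d_i/d_o = −(-535.7)/(4400) = +0.122.
The image is virtual, upright and reduced, behind the mirror.

m = +0.122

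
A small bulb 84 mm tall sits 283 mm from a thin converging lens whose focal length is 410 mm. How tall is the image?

271 mm

1/d_i = 1/f − 1/d_o = 1/(410.0) − 1/(283) = -0.001095, so d_i = -913.6 mm.
m = −d_i/d_o = +3.228.
|h_i| = |m|·h_o = 3.228 × 84 = 271 mm. The image is virtual, upright and enlarged, on the same side as the object.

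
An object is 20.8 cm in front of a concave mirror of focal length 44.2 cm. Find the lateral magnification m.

m = +1.89

1/d_i = 1/f − 1/d_o = 1/(44.20) − 1/(20.8) = -0.02545, so d_i = -39.29 cm.
m = −d_i/d_o = −(-39.29)/(20.8) = +1.89.
The image is virtual, upright and enlarged, behind the mirror.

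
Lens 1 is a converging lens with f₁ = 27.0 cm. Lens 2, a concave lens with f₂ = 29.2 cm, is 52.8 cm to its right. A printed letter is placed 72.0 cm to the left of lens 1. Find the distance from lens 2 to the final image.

7.22 cm

Lens 1: 1/d_i1 = 1/f₁ − 1/d_o1 = 1/(27.0) − 1/(72.0) = 0.02315, so d_i1 = 43.20 cm.
The intermediate image is 43.20 cm to the right of lens 1, which is 52.8 − (43.20) = 9.600 cm to the left of lens 2, so d_o2 = +9.600 cm.
Lens 2 is diverging, so f₂ = −29.2 cm.
Lens 2: 1/d_i2 = 1/f₂ − 1/d_o2 = 1/(-29.2) − 1/(9.600) = -0.1384, so d_i2 = -7.22 cm.
The final image is virtual, 7.22 cm to the left of lens 2 (overall magnification ≈ -0.45).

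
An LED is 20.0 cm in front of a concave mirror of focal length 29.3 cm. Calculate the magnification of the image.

1/d_i = 1/f − 1/d_o = 1/(29.30) − 1/(20.0) = -0.01587, so d_i = -63.01 cm.
m = −d_i/d_o = −(-63.01)/(20.0) = +3.15.
The image is virtual, upright and enlarged, behind the mirror.

m = +3.15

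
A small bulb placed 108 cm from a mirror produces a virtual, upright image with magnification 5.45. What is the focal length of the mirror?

f = 132 cm (concave)

m = −d_i/d_o ⇒ d_i = −m·d_o = −(+5.45)·(108) = -588.6 cm.
1/f = 1/d_o + 1/d_i = 1/(108) + 1/(-588.6) = 0.007560, so f = 132 cm.
Since f is positive, the mirror is concave.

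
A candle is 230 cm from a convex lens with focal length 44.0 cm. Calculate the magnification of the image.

m = -0.237

1/d_i = 1/f − 1/d_o = 1/(44.00) − 1/(230) = 0.01838, so d_i = 54.41 cm.
m = −d_i/d_o = −(54.41)/(230) = -0.237.
The image is real, inverted and reduced, on the far side of the lens.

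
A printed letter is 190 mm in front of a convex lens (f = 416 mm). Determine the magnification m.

1/d_i = 1/f − 1/d_o = 1/(416.0) − 1/(190) = -0.002859, so d_i = -349.7 mm.
m = −d_i/d_o = −(-349.7)/(190) = +1.84.
The image is virtual, upright and enlarged, on the same side as the object.

m = +1.84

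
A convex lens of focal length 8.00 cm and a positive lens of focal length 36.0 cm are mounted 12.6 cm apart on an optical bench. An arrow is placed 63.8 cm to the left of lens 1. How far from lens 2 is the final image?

Lens 1: 1/d_i1 = 1/f₁ − 1/d_o1 = 1/(8.00) − 1/(63.8) = 0.1093, so d_i1 = 9.147 cm.
The intermediate image is 9.147 cm to the right of lens 1, which is 12.6 − (9.147) = 3.453 cm to the left of lens 2, so d_o2 = +3.453 cm.
Lens 2: 1/d_i2 = 1/f₂ − 1/d_o2 = 1/(36.0) − 1/(3.453) = -0.2618, so d_i2 = -3.82 cm.
The final image is virtual, 3.82 cm to the left of lens 2 (overall magnification ≈ -0.16).

3.82 cm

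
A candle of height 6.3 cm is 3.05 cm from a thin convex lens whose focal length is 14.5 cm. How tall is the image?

7.98 cm

1/d_i = 1/f − 1/d_o = 1/(14.50) − 1/(3.05) = -0.2589, so d_i = -3.862 cm.
m = −d_i/d_o = +1.266.
|h_i| = |m|·h_o = 1.266 × 6.3 = 7.98 cm. The image is virtual, upright and enlarged, on the same side as the object.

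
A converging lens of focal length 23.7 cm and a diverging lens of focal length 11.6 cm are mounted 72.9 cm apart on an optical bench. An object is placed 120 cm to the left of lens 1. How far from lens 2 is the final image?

9.15 cm

Lens 1: 1/d_i1 = 1/f₁ − 1/d_o1 = 1/(23.7) − 1/(120) = 0.03386, so d_i1 = 29.53 cm.
The intermediate image is 29.53 cm to the right of lens 1, which is 72.9 − (29.53) = 43.37 cm to the left of lens 2, so d_o2 = +43.37 cm.
Lens 2 is diverging, so f₂ = −11.6 cm.
Lens 2: 1/d_i2 = 1/f₂ − 1/d_o2 = 1/(-11.6) − 1/(43.37) = -0.1093, so d_i2 = -9.15 cm.
The final image is virtual, 9.15 cm to the left of lens 2 (overall magnification ≈ -0.052).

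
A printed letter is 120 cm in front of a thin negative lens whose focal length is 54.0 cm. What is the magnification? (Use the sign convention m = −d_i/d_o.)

For a negative lens, f = -54.0 cm.
1/d_i = 1/f − 1/d_o = 1/(-54.00) − 1/(120) = -0.02685, so d_i = -37.24 cm.
m = −d_i/d_o = −(-37.24)/(120) = +0.310.
The image is virtual, upright and reduced, on the same side as the object.

m = +0.310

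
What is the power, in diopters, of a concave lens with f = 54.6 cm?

For a concave lens, f = −54.6 cm.
f = -54.6 cm = -0.546 m.
P = 1/f = 1/(-0.546 m) = -1.83 D.

P = -1.83 D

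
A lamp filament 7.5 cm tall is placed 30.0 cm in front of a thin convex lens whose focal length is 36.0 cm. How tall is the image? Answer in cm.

1/d_i = 1/f − 1/d_o = 1/(36.00) − 1/(30.0) = -0.005556, so d_i = -180.0 cm.
m = −d_i/d_o = +6.000.
|h_i| = |m|·h_o = 6.000 × 7.5 = 45.0 cm. The image is virtual, upright and enlarged, on the same side as the object.

45.0 cm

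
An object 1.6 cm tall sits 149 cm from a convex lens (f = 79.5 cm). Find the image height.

1/d_i = 1/f − 1/d_o = 1/(79.50) − 1/(149) = 0.005867, so d_i = 170.4 cm.
m = −d_i/d_o = -1.144.
|h_i| = |m|·h_o = 1.144 × 1.6 = 1.83 cm. The image is real, inverted and enlarged, on the far side of the lens.

1.83 cm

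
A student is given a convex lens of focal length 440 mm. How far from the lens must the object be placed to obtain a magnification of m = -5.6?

519 mm

m = −d_i/d_o ⇒ d_i = −m·d_o.
1/f = 1/d_o + 1/d_i = 1/d_o − 1/(m·d_o) = (1 − 1/m)/d_o, so d_o = f(1 − 1/m) = (440.0)(1 − 1/(-5.6)) = 519 mm.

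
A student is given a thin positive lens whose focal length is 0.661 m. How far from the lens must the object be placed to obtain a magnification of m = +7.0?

0.567 m

m = −d_i/d_o ⇒ d_i = −m·d_o.
1/f = 1/d_o + 1/d_i = 1/d_o − 1/(m·d_o) = (1 − 1/m)/d_o, so d_o = f(1 − 1/m) = (0.6610)(1 − 1/(+7.0)) = 0.567 m.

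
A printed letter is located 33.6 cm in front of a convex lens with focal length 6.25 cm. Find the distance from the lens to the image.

7.68 cm

Thin-lens equation: 1/s_i = 1/f − 1/s_o = 1/(6.250) − 1/(33.6) = 0.1600 − 0.02976 = 0.1302, so s_i = 7.68 cm.
The image is real, inverted and reduced, on the far side of the lens.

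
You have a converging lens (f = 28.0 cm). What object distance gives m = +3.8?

m = −d_i/d_o ⇒ d_i = −m·d_o.
1/f = 1/d_o + 1/d_i = 1/d_o − 1/(m·d_o) = (1 − 1/m)/d_o, so d_o = f(1 − 1/m) = (28.00)(1 − 1/(+3.8)) = 20.6 cm.

20.6 cm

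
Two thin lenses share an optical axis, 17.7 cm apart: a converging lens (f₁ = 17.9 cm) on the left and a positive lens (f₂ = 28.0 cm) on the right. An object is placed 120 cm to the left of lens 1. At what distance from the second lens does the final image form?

2.98 cm

Lens 1: 1/d_i1 = 1/f₁ − 1/d_o1 = 1/(17.9) − 1/(120) = 0.04753, so d_i1 = 21.04 cm.
The intermediate image is 21.04 cm to the right of lens 1, which lies 3.340 cm to the right of lens 2 — a virtual object — so d_o2 = −3.340 cm.
Lens 2: 1/d_i2 = 1/f₂ − 1/d_o2 = 1/(28.0) − 1/(-3.340) = 0.3351, so d_i2 = 2.98 cm.
The final image is real, 2.98 cm to the right of lens 2 (overall magnification ≈ -0.16).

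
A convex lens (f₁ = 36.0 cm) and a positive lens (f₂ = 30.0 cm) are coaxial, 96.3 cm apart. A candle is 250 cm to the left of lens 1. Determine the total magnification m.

Lens 1: 1/d_i1 = 1/(36.0) − 1/(250) = 0.02378, so d_i1 = 42.06 cm; m₁ = −d_i1/d_o1 = -0.1682.
d_o2 = 96.3 − (42.06) = 54.24 cm.
Lens 2: 1/d_i2 = 1/(30.0) − 1/(54.24) = 0.01490, so d_i2 = 67.13 cm; m₂ = −d_i2/d_o2 = -1.238.
m = m₁·m₂ = (-0.1682)(-1.238) = +0.208.

m = +0.208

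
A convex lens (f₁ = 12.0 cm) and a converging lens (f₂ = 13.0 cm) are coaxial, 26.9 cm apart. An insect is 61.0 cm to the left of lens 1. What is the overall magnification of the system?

m = -3.06

Lens 1: 1/d_i1 = 1/(12.0) − 1/(61.0) = 0.06694, so d_i1 = 14.94 cm; m₁ = −d_i1/d_o1 = -0.2449.
d_o2 = 26.9 − (14.94) = 11.96 cm.
Lens 2: 1/d_i2 = 1/(13.0) − 1/(11.96) = -0.006689, so d_i2 = -149.5 cm; m₂ = −d_i2/d_o2 = +12.50.
m = m₁·m₂ = (-0.2449)(+12.50) = -3.06.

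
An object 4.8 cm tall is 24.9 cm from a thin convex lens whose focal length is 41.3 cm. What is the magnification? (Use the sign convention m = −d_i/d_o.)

m = +2.52

1/d_i = 1/f − 1/d_o = 1/(41.30) − 1/(24.9) = -0.01595, so d_i = -62.71 cm.
m = −d_i/d_o = −(-62.71)/(24.9) = +2.52.
The image is virtual, upright and enlarged, on the same side as the object.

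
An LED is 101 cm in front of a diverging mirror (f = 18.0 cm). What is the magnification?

For a diverging mirror, f = -18.0 cm.
1/d_i = 1/f − 1/d_o = 1/(-18.00) − 1/(101) = -0.06546, so d_i = -15.28 cm.
m = −d_i/d_o = −(-15.28)/(101) = +0.151.
The image is virtual, upright and reduced, behind the mirror.

m = +0.151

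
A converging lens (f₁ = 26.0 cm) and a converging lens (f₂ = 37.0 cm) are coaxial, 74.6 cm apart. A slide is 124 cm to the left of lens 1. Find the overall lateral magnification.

Lens 1: 1/d_i1 = 1/(26.0) − 1/(124) = 0.03040, so d_i1 = 32.90 cm; m₁ = −d_i1/d_o1 = -0.2653.
d_o2 = 74.6 − (32.90) = 41.70 cm.
Lens 2: 1/d_i2 = 1/(37.0) − 1/(41.70) = 0.003046, so d_i2 = 328.3 cm; m₂ = −d_i2/d_o2 = -7.872.
m = m₁·m₂ = (-0.2653)(-7.872) = +2.09.

m = +2.09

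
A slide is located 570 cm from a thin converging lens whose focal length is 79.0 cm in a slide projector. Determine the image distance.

Lens equation: 1/s_i = 1/f − 1/s_o = 1/(79.00) − 1/(570) = 0.01266 − 0.001754 = 0.01090, so s_i = 91.7 cm.
The image is real, inverted and reduced, on the far side of the lens.

91.7 cm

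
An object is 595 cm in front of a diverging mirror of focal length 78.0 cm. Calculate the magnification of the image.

For a diverging mirror, f = -78.0 cm.
1/d_i = 1/f − 1/d_o = 1/(-78.00) − 1/(595) = -0.01450, so d_i = -68.96 cm.
m = −d_i/d_o = −(-68.96)/(595) = +0.116.
The image is virtual, upright and reduced, behind the mirror.

m = +0.116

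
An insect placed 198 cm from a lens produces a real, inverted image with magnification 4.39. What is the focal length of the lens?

f = 161 cm (converging)

m = −d_i/d_o ⇒ d_i = −m·d_o = −(-4.39)·(198) = 869.2 cm.
1/f = 1/d_o + 1/d_i = 1/(198) + 1/(869.2) = 0.006201, so f = 161 cm.
Since f is positive, the lens is converging.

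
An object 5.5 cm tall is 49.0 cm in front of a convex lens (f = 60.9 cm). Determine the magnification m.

1/d_i = 1/f − 1/d_o = 1/(60.90) − 1/(49.0) = -0.003988, so d_i = -250.8 cm.
m = −d_i/d_o = −(-250.8)/(49.0) = +5.12.
The image is virtual, upright and enlarged, on the same side as the object.

m = +5.12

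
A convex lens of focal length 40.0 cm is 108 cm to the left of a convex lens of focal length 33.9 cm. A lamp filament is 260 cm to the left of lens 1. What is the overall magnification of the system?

m = +0.230

Lens 1: 1/d_i1 = 1/(40.0) − 1/(260) = 0.02115, so d_i1 = 47.27 cm; m₁ = −d_i1/d_o1 = -0.1818.
d_o2 = 108 − (47.27) = 60.73 cm.
Lens 2: 1/d_i2 = 1/(33.9) − 1/(60.73) = 0.01303, so d_i2 = 76.73 cm; m₂ = −d_i2/d_o2 = -1.264.
m = m₁·m₂ = (-0.1818)(-1.264) = +0.230.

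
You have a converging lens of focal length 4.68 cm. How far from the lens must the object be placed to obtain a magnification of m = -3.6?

5.98 cm

m = −d_i/d_o ⇒ d_i = −m·d_o.
1/f = 1/d_o + 1/d_i = 1/d_o − 1/(m·d_o) = (1 − 1/m)/d_o, so d_o = f(1 − 1/m) = (4.680)(1 − 1/(-3.6)) = 5.98 cm.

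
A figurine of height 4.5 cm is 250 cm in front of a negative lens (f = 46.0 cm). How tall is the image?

For a negative lens, f = -46.0 cm.
1/d_i = 1/f − 1/d_o = 1/(-46.00) − 1/(250) = -0.02574, so d_i = -38.85 cm.
m = −d_i/d_o = +0.1554.
|h_i| = |m|·h_o = 0.1554 × 4.5 = 0.699 cm. The image is virtual, upright and reduced, on the same side as the object.

0.699 cm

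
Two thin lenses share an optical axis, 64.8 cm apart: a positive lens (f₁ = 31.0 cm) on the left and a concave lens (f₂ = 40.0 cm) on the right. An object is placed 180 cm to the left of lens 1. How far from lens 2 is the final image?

16.2 cm

Lens 1: 1/d_i1 = 1/f₁ − 1/d_o1 = 1/(31.0) − 1/(180) = 0.02670, so d_i1 = 37.45 cm.
The intermediate image is 37.45 cm to the right of lens 1, which is 64.8 − (37.45) = 27.35 cm to the left of lens 2, so d_o2 = +27.35 cm.
Lens 2 is diverging, so f₂ = −40.0 cm.
Lens 2: 1/d_i2 = 1/f₂ − 1/d_o2 = 1/(-40.0) − 1/(27.35) = -0.06156, so d_i2 = -16.2 cm.
The final image is virtual, 16.2 cm to the left of lens 2 (overall magnification ≈ -0.12).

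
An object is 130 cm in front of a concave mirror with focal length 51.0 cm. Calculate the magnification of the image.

m = -0.646

1/d_i = 1/f − 1/d_o = 1/(51.00) − 1/(130) = 0.01192, so d_i = 83.92 cm.
m = −d_i/d_o = −(83.92)/(130) = -0.646.
The image is real, inverted and reduced, in front of the mirror.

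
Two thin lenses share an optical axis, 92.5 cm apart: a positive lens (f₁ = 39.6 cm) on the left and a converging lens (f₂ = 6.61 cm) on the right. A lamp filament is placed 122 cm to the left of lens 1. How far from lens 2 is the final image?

Lens 1: 1/d_i1 = 1/f₁ − 1/d_o1 = 1/(39.6) − 1/(122) = 0.01706, so d_i1 = 58.63 cm.
The intermediate image is 58.63 cm to the right of lens 1, which is 92.5 − (58.63) = 33.87 cm to the left of lens 2, so d_o2 = +33.87 cm.
Lens 2: 1/d_i2 = 1/f₂ − 1/d_o2 = 1/(6.61) − 1/(33.87) = 0.1218, so d_i2 = 8.21 cm.
The final image is real, 8.21 cm to the right of lens 2 (overall magnification ≈ 0.12).

8.21 cm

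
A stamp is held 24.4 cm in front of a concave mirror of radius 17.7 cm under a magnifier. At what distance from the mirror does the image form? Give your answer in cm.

13.9 cm

f = R/2 = 17.7/2 = 8.850 cm.
Mirror equation: 1/d_i = 1/f − 1/d_o = 1/(8.850) − 1/(24.4) = 0.1130 − 0.04098 = 0.07201, so d_i = 13.9 cm.
The image is real, inverted and reduced, in front of the mirror.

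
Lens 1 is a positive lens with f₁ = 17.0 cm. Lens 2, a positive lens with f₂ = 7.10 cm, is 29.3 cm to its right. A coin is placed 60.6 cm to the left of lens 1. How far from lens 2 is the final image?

Lens 1: 1/d_i1 = 1/f₁ − 1/d_o1 = 1/(17.0) − 1/(60.6) = 0.04232, so d_i1 = 23.63 cm.
The intermediate image is 23.63 cm to the right of lens 1, which is 29.3 − (23.63) = 5.670 cm to the left of lens 2, so d_o2 = +5.670 cm.
Lens 2: 1/d_i2 = 1/f₂ − 1/d_o2 = 1/(7.10) − 1/(5.670) = -0.03552, so d_i2 = -28.2 cm.
The final image is virtual, 28.2 cm to the left of lens 2 (overall magnification ≈ -1.9).

28.2 cm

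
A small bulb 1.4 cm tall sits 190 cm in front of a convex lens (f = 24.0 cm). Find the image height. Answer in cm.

1/d_i = 1/f − 1/d_o = 1/(24.00) − 1/(190) = 0.03640, so d_i = 27.47 cm.
m = −d_i/d_o = -0.1446.
|h_i| = |m|·h_o = 0.1446 × 1.4 = 0.202 cm. The image is real, inverted and reduced, on the far side of the lens.

0.202 cm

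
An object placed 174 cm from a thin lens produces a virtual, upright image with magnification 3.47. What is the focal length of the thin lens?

m = −d_i/d_o ⇒ d_i = −m·d_o = −(+3.47)·(174) = -603.8 cm.
1/f = 1/d_o + 1/d_i = 1/(174) + 1/(-603.8) = 0.004091, so f = 244 cm.
Since f is positive, the thin lens is converging.

f = 244 cm (converging)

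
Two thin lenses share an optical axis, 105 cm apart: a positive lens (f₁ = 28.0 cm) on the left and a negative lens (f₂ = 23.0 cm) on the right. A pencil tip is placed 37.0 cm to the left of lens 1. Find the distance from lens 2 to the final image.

18.0 cm

Lens 1: 1/d_i1 = 1/f₁ − 1/d_o1 = 1/(28.0) − 1/(37.0) = 0.008687, so d_i1 = 115.1 cm.
The intermediate image is 115.1 cm to the right of lens 1, which lies 10.10 cm to the right of lens 2 — a virtual object — so d_o2 = −10.10 cm.
Lens 2 is diverging, so f₂ = −23.0 cm.
Lens 2: 1/d_i2 = 1/f₂ − 1/d_o2 = 1/(-23.0) − 1/(-10.10) = 0.05553, so d_i2 = 18.0 cm.
The final image is real, 18.0 cm to the right of lens 2 (overall magnification ≈ -5.6).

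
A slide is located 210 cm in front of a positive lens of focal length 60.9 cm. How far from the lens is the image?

Lens equation: 1/v = 1/f − 1/u = 1/(60.90) − 1/(210) = 0.01642 − 0.004762 = 0.01166, so v = 85.8 cm.
The image is real, inverted and reduced, on the far side of the lens.

85.8 cm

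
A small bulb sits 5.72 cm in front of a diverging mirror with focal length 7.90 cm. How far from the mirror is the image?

3.32 cm

For a diverging mirror, f = -7.90 cm.
Mirror equation: 1/q = 1/f − 1/p = 1/(-7.900) − 1/(5.72) = -0.1266 − 0.1748 = -0.3014, so q = -3.32 cm.
The image is virtual, upright and reduced, behind the mirror.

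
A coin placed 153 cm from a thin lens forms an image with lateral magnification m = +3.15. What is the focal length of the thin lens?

m = −d_i/d_o ⇒ d_i = −m·d_o = −(+3.15)·(153) = -481.9 cm.
1/f = 1/d_o + 1/d_i = 1/(153) + 1/(-481.9) = 0.004461, so f = 224 cm.
Since f is positive, the thin lens is converging.

f = 224 cm (converging)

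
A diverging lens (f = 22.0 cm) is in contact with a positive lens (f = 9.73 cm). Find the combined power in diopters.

P = +5.73 D

P₁ = 1/f₁ = 1/(-0.220 m) = -4.545 D; P₂ = 1/f₂ = 1/(0.0973 m) = +10.28 D.
For thin lenses in contact, P = P₁ + P₂ = (-4.545) + (+10.28) = +5.73 D.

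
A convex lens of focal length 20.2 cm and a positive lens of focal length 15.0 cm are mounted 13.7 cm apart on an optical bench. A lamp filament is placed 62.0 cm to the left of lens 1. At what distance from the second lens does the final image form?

Lens 1: 1/d_i1 = 1/f₁ − 1/d_o1 = 1/(20.2) − 1/(62.0) = 0.03338, so d_i1 = 29.96 cm.
The intermediate image is 29.96 cm to the right of lens 1, which lies 16.26 cm to the right of lens 2 — a virtual object — so d_o2 = −16.26 cm.
Lens 2: 1/d_i2 = 1/f₂ − 1/d_o2 = 1/(15.0) − 1/(-16.26) = 0.1282, so d_i2 = 7.80 cm.
The final image is real, 7.80 cm to the right of lens 2 (overall magnification ≈ -0.23).

7.80 cm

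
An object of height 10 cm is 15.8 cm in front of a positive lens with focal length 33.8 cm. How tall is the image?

1/d_i = 1/f − 1/d_o = 1/(33.80) − 1/(15.8) = -0.03371, so d_i = -29.67 cm.
m = −d_i/d_o = +1.878.
|h_i| = |m|·h_o = 1.878 × 10 = 18.8 cm. The image is virtual, upright and enlarged, on the same side as the object.

18.8 cm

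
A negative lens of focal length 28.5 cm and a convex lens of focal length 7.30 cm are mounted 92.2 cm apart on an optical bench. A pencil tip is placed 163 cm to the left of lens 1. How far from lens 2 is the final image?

Lens 1 is diverging, so f₁ = −28.5 cm.
Lens 1: 1/d_i1 = 1/f₁ − 1/d_o1 = 1/(-28.5) − 1/(163) = -0.04122, so d_i1 = -24.26 cm.
The intermediate image is 24.26 cm to the left of lens 1 (virtual), which is 92.2 − (-24.26) = 116.5 cm to the left of lens 2, so d_o2 = +116.5 cm.
Lens 2: 1/d_i2 = 1/f₂ − 1/d_o2 = 1/(7.30) − 1/(116.5) = 0.1284, so d_i2 = 7.79 cm.
The final image is real, 7.79 cm to the right of lens 2 (overall magnification ≈ -0.0100).

7.79 cm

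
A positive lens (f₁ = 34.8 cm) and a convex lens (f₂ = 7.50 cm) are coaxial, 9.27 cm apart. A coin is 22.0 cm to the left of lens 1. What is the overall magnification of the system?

Lens 1: 1/d_i1 = 1/(34.8) − 1/(22.0) = -0.01672, so d_i1 = -59.81 cm; m₁ = −d_i1/d_o1 = +2.719.
d_o2 = 9.27 − (-59.81) = 69.08 cm.
Lens 2: 1/d_i2 = 1/(7.50) − 1/(69.08) = 0.1189, so d_i2 = 8.413 cm; m₂ = −d_i2/d_o2 = -0.1218.
m = m₁·m₂ = (+2.719)(-0.1218) = -0.331.

m = -0.331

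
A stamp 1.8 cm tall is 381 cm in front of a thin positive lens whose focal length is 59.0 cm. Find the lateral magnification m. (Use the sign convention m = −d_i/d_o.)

m = -0.183

1/d_i = 1/f − 1/d_o = 1/(59.00) − 1/(381) = 0.01432, so d_i = 69.81 cm.
m = −d_i/d_o = −(69.81)/(381) = -0.183.
The image is real, inverted and reduced, on the far side of the lens.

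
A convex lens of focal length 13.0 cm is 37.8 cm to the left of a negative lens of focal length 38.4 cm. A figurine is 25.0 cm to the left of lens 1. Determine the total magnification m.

Lens 1: 1/d_i1 = 1/(13.0) − 1/(25.0) = 0.03692, so d_i1 = 27.08 cm; m₁ = −d_i1/d_o1 = -1.083.
d_o2 = 37.8 − (27.08) = 10.72 cm.
f₂ = −38.4 cm (diverging).
Lens 2: 1/d_i2 = 1/(-38.4) − 1/(10.72) = -0.1193, so d_i2 = -8.380 cm; m₂ = −d_i2/d_o2 = +0.7818.
m = m₁·m₂ = (-1.083)(+0.7818) = -0.847.

m = -0.847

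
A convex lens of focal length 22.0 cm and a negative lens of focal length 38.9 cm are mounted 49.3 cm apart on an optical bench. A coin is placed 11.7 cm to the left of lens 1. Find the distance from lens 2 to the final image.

25.5 cm

Lens 1: 1/d_i1 = 1/f₁ − 1/d_o1 = 1/(22.0) − 1/(11.7) = -0.04002, so d_i1 = -24.99 cm.
The intermediate image is 24.99 cm to the left of lens 1 (virtual), which is 49.3 − (-24.99) = 74.29 cm to the left of lens 2, so d_o2 = +74.29 cm.
Lens 2 is diverging, so f₂ = −38.9 cm.
Lens 2: 1/d_i2 = 1/f₂ − 1/d_o2 = 1/(-38.9) − 1/(74.29) = -0.03917, so d_i2 = -25.5 cm.
The final image is virtual, 25.5 cm to the left of lens 2 (overall magnification ≈ 0.73).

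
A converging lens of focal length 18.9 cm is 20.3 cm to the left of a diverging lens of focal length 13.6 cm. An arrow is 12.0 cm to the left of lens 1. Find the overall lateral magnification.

m = +0.558

Lens 1: 1/d_i1 = 1/(18.9) − 1/(12.0) = -0.03042, so d_i1 = -32.87 cm; m₁ = −d_i1/d_o1 = +2.739.
d_o2 = 20.3 − (-32.87) = 53.17 cm.
f₂ = −13.6 cm (diverging).
Lens 2: 1/d_i2 = 1/(-13.6) − 1/(53.17) = -0.09234, so d_i2 = -10.83 cm; m₂ = −d_i2/d_o2 = +0.2037.
m = m₁·m₂ = (+2.739)(+0.2037) = +0.558.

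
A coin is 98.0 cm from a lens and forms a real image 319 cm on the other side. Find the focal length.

f = 75.0 cm (converging)

Real image ⇒ d_i = +319 cm.
1/f = 1/d_o + 1/d_i = 1/(98.0) + 1/(319) = 0.01334, so f = 75.0 cm.
Since f is positive, the lens is converging.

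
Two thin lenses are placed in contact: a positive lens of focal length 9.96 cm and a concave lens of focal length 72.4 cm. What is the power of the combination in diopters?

P = +8.66 D

P₁ = 1/f₁ = 1/(0.0996 m) = +10.04 D; P₂ = 1/f₂ = 1/(-0.724 m) = -1.381 D.
For thin lenses in contact, P = P₁ + P₂ = (+10.04) + (-1.381) = +8.66 D.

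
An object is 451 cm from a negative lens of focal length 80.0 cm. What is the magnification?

m = +0.151

For a negative lens, f = -80.0 cm.
1/d_i = 1/f − 1/d_o = 1/(-80.00) − 1/(451) = -0.01472, so d_i = -67.95 cm.
m = −d_i/d_o = −(-67.95)/(451) = +0.151.
The image is virtual, upright and reduced, on the same side as the object.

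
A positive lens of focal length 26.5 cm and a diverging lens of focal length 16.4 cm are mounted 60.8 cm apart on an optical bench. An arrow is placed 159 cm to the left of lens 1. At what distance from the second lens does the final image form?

Lens 1: 1/d_i1 = 1/f₁ − 1/d_o1 = 1/(26.5) − 1/(159) = 0.03145, so d_i1 = 31.80 cm.
The intermediate image is 31.80 cm to the right of lens 1, which is 60.8 − (31.80) = 29.00 cm to the left of lens 2, so d_o2 = +29.00 cm.
Lens 2 is diverging, so f₂ = −16.4 cm.
Lens 2: 1/d_i2 = 1/f₂ − 1/d_o2 = 1/(-16.4) − 1/(29.00) = -0.09546, so d_i2 = -10.5 cm.
The final image is virtual, 10.5 cm to the left of lens 2 (overall magnification ≈ -0.072).

10.5 cm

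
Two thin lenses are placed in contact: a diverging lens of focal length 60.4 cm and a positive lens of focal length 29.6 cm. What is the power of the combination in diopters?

P₁ = 1/f₁ = 1/(-0.604 m) = -1.656 D; P₂ = 1/f₂ = 1/(0.296 m) = +3.378 D.
For thin lenses in contact, P = P₁ + P₂ = (-1.656) + (+3.378) = +1.72 D.

P = +1.72 D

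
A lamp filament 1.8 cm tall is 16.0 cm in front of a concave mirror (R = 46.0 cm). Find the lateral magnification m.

m = +3.29

f = R/2 = 46.0/2 = 23.00 cm.
1/d_i = 1/f − 1/d_o = 1/(23.00) − 1/(16.0) = -0.01902, so d_i = -52.57 cm.
m = −d_i/d_o = −(-52.57)/(16.0) = +3.29.
The image is virtual, upright and enlarged, behind the mirror.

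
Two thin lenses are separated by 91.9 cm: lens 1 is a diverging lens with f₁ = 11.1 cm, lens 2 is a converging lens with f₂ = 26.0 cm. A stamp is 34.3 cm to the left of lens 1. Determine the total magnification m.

m = -0.0856

f₁ = −11.1 cm (diverging).
Lens 1: 1/d_i1 = 1/(-11.1) − 1/(34.3) = -0.1192, so d_i1 = -8.386 cm; m₁ = −d_i1/d_o1 = +0.2445.
d_o2 = 91.9 − (-8.386) = 100.3 cm.
Lens 2: 1/d_i2 = 1/(26.0) − 1/(100.3) = 0.02849, so d_i2 = 35.10 cm; m₂ = −d_i2/d_o2 = -0.3499.
m = m₁·m₂ = (+0.2445)(-0.3499) = -0.0856.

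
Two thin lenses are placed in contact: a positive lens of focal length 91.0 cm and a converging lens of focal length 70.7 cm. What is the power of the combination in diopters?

P₁ = 1/f₁ = 1/(0.910 m) = +1.099 D; P₂ = 1/f₂ = 1/(0.707 m) = +1.414 D.
For thin lenses in contact, P = P₁ + P₂ = (+1.099) + (+1.414) = +2.51 D.

P = +2.51 D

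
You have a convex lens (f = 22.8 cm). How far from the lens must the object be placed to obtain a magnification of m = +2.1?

11.9 cm

m = −d_i/d_o ⇒ d_i = −m·d_o.
1/f = 1/d_o + 1/d_i = 1/d_o − 1/(m·d_o) = (1 − 1/m)/d_o, so d_o = f(1 − 1/m) = (22.80)(1 − 1/(+2.1)) = 11.9 cm.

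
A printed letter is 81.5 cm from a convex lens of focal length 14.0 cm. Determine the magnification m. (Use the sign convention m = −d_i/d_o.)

1/d_i = 1/f − 1/d_o = 1/(14.00) − 1/(81.5) = 0.05916, so d_i = 16.90 cm.
m = −d_i/d_o = −(16.90)/(81.5) = -0.207.
The image is real, inverted and reduced, on the far side of the lens.

m = -0.207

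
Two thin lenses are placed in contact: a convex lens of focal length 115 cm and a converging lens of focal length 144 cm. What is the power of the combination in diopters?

P = +1.56 D

P₁ = 1/f₁ = 1/(1.15 m) = +0.8696 D; P₂ = 1/f₂ = 1/(1.44 m) = +0.6944 D.
For thin lenses in contact, P = P₁ + P₂ = (+0.8696) + (+0.6944) = +1.56 D.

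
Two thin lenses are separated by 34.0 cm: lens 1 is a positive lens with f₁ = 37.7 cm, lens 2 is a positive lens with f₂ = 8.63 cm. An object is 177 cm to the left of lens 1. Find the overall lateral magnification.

Lens 1: 1/d_i1 = 1/(37.7) − 1/(177) = 0.02088, so d_i1 = 47.90 cm; m₁ = −d_i1/d_o1 = -0.2706.
d_o2 = 34.0 − (47.90) = -13.90 cm (virtual object).
Lens 2: 1/d_i2 = 1/(8.63) − 1/(-13.90) = 0.1878, so d_i2 = 5.324 cm; m₂ = −d_i2/d_o2 = +0.3830.
m = m₁·m₂ = (-0.2706)(+0.3830) = -0.104.

m = -0.104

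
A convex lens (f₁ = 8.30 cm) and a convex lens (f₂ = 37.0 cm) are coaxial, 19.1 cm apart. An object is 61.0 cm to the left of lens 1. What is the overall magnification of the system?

Lens 1: 1/d_i1 = 1/(8.30) − 1/(61.0) = 0.1041, so d_i1 = 9.607 cm; m₁ = −d_i1/d_o1 = -0.1575.
d_o2 = 19.1 − (9.607) = 9.493 cm.
Lens 2: 1/d_i2 = 1/(37.0) − 1/(9.493) = -0.07831, so d_i2 = -12.77 cm; m₂ = −d_i2/d_o2 = +1.345.
m = m₁·m₂ = (-0.1575)(+1.345) = -0.212.

m = -0.212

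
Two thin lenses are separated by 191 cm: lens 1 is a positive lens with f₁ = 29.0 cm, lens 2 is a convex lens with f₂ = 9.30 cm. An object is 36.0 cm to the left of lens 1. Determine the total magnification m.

m = +1.18

Lens 1: 1/d_i1 = 1/(29.0) − 1/(36.0) = 0.006705, so d_i1 = 149.1 cm; m₁ = −d_i1/d_o1 = -4.142.
d_o2 = 191 − (149.1) = 41.90 cm.
Lens 2: 1/d_i2 = 1/(9.30) − 1/(41.90) = 0.08366, so d_i2 = 11.95 cm; m₂ = −d_i2/d_o2 = -0.2853.
m = m₁·m₂ = (-4.142)(-0.2853) = +1.18.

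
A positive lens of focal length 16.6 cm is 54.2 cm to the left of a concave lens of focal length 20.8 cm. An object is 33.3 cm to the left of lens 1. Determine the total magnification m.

Lens 1: 1/d_i1 = 1/(16.6) − 1/(33.3) = 0.03021, so d_i1 = 33.10 cm; m₁ = −d_i1/d_o1 = -0.9940.
d_o2 = 54.2 − (33.10) = 21.10 cm.
f₂ = −20.8 cm (diverging).
Lens 2: 1/d_i2 = 1/(-20.8) − 1/(21.10) = -0.09547, so d_i2 = -10.47 cm; m₂ = −d_i2/d_o2 = +0.4964.
m = m₁·m₂ = (-0.9940)(+0.4964) = -0.493.

m = -0.493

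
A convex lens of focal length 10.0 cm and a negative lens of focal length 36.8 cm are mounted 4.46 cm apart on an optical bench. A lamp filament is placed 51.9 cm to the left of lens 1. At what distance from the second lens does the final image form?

Lens 1: 1/d_i1 = 1/f₁ − 1/d_o1 = 1/(10.0) − 1/(51.9) = 0.08073, so d_i1 = 12.39 cm.
The intermediate image is 12.39 cm to the right of lens 1, which lies 7.930 cm to the right of lens 2 — a virtual object — so d_o2 = −7.930 cm.
Lens 2 is diverging, so f₂ = −36.8 cm.
Lens 2: 1/d_i2 = 1/f₂ − 1/d_o2 = 1/(-36.8) − 1/(-7.930) = 0.09893, so d_i2 = 10.1 cm.
The final image is real, 10.1 cm to the right of lens 2 (overall magnification ≈ -0.30).

10.1 cm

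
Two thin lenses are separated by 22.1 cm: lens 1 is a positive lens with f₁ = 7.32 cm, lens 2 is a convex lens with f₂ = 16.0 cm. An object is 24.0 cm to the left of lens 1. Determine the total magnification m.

Lens 1: 1/d_i1 = 1/(7.32) − 1/(24.0) = 0.09495, so d_i1 = 10.53 cm; m₁ = −d_i1/d_o1 = -0.4387.
d_o2 = 22.1 − (10.53) = 11.57 cm.
Lens 2: 1/d_i2 = 1/(16.0) − 1/(11.57) = -0.02393, so d_i2 = -41.79 cm; m₂ = −d_i2/d_o2 = +3.612.
m = m₁·m₂ = (-0.4387)(+3.612) = -1.58.

m = -1.58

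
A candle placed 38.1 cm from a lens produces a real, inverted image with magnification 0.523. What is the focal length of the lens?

f = 13.1 cm (converging)

m = −d_i/d_o ⇒ d_i = −m·d_o = −(-0.523)·(38.1) = 19.93 cm.
1/f = 1/d_o + 1/d_i = 1/(38.1) + 1/(19.93) = 0.07642, so f = 13.1 cm.
Since f is positive, the lens is converging.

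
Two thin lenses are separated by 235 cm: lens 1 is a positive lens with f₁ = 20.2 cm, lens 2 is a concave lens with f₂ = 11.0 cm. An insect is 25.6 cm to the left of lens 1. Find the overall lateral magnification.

Lens 1: 1/d_i1 = 1/(20.2) − 1/(25.6) = 0.01044, so d_i1 = 95.76 cm; m₁ = −d_i1/d_o1 = -3.741.
d_o2 = 235 − (95.76) = 139.2 cm.
f₂ = −11.0 cm (diverging).
Lens 2: 1/d_i2 = 1/(-11.0) − 1/(139.2) = -0.09809, so d_i2 = -10.19 cm; m₂ = −d_i2/d_o2 = +0.07324.
m = m₁·m₂ = (-3.741)(+0.07324) = -0.274.

m = -0.274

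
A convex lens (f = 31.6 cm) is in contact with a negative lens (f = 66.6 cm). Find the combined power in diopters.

P₁ = 1/f₁ = 1/(0.316 m) = +3.165 D; P₂ = 1/f₂ = 1/(-0.666 m) = -1.502 D.
For thin lenses in contact, P = P₁ + P₂ = (+3.165) + (-1.502) = +1.66 D.

P = +1.66 D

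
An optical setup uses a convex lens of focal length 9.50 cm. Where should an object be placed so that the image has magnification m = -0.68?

23.5 cm

m = −d_i/d_o ⇒ d_i = −m·d_o.
1/f = 1/d_o + 1/d_i = 1/d_o − 1/(m·d_o) = (1 − 1/m)/d_o, so d_o = f(1 − 1/m) = (9.500)(1 − 1/(-0.68)) = 23.5 cm.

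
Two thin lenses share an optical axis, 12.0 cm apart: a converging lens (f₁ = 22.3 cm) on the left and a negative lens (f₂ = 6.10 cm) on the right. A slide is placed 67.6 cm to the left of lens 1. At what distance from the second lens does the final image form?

8.55 cm

Lens 1: 1/d_i1 = 1/f₁ − 1/d_o1 = 1/(22.3) − 1/(67.6) = 0.03005, so d_i1 = 33.28 cm.
The intermediate image is 33.28 cm to the right of lens 1, which lies 21.28 cm to the right of lens 2 — a virtual object — so d_o2 = −21.28 cm.
Lens 2 is diverging, so f₂ = −6.10 cm.
Lens 2: 1/d_i2 = 1/f₂ − 1/d_o2 = 1/(-6.10) − 1/(-21.28) = -0.1169, so d_i2 = -8.55 cm.
The final image is virtual, 8.55 cm to the left of lens 2 (overall magnification ≈ 0.20).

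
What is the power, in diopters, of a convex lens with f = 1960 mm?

f = 196 cm = 1.96 m.
P = 1/f = 1/(1.96 m) = +0.510 D.

P = +0.510 D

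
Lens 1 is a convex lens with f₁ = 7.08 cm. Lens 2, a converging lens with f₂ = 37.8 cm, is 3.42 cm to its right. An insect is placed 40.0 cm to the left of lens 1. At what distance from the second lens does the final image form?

Lens 1: 1/d_i1 = 1/f₁ − 1/d_o1 = 1/(7.08) − 1/(40.0) = 0.1162, so d_i1 = 8.603 cm.
The intermediate image is 8.603 cm to the right of lens 1, which lies 5.183 cm to the right of lens 2 — a virtual object — so d_o2 = −5.183 cm.
Lens 2: 1/d_i2 = 1/f₂ − 1/d_o2 = 1/(37.8) − 1/(-5.183) = 0.2194, so d_i2 = 4.56 cm.
The final image is real, 4.56 cm to the right of lens 2 (overall magnification ≈ -0.19).

4.56 cm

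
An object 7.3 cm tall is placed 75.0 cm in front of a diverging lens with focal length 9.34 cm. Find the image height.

0.808 cm

For a diverging lens, f = -9.34 cm.
1/d_i = 1/f − 1/d_o = 1/(-9.340) − 1/(75.0) = -0.1204, so d_i = -8.306 cm.
m = −d_i/d_o = +0.1107.
|h_i| = |m|·h_o = 0.1107 × 7.3 = 0.808 cm. The image is virtual, upright and reduced, on the same side as the object.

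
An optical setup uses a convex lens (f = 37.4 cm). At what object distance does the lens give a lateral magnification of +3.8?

27.6 cm

m = −d_i/d_o ⇒ d_i = −m·d_o.
1/f = 1/d_o + 1/d_i = 1/d_o − 1/(m·d_o) = (1 − 1/m)/d_o, so d_o = f(1 − 1/m) = (37.40)(1 − 1/(+3.8)) = 27.6 cm.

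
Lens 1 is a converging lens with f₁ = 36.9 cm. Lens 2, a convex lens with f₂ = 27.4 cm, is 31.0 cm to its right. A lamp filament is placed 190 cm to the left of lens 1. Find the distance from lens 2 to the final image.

Lens 1: 1/d_i1 = 1/f₁ − 1/d_o1 = 1/(36.9) − 1/(190) = 0.02184, so d_i1 = 45.79 cm.
The intermediate image is 45.79 cm to the right of lens 1, which lies 14.79 cm to the right of lens 2 — a virtual object — so d_o2 = −14.79 cm.
Lens 2: 1/d_i2 = 1/f₂ − 1/d_o2 = 1/(27.4) − 1/(-14.79) = 0.1041, so d_i2 = 9.61 cm.
The final image is real, 9.61 cm to the right of lens 2 (overall magnification ≈ -0.16).

9.61 cm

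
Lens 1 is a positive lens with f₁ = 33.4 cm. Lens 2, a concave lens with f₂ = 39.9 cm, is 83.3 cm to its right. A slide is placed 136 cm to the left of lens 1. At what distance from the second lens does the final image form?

19.7 cm

Lens 1: 1/d_i1 = 1/f₁ − 1/d_o1 = 1/(33.4) − 1/(136) = 0.02259, so d_i1 = 44.27 cm.
The intermediate image is 44.27 cm to the right of lens 1, which is 83.3 − (44.27) = 39.03 cm to the left of lens 2, so d_o2 = +39.03 cm.
Lens 2 is diverging, so f₂ = −39.9 cm.
Lens 2: 1/d_i2 = 1/f₂ − 1/d_o2 = 1/(-39.9) − 1/(39.03) = -0.05068, so d_i2 = -19.7 cm.
The final image is virtual, 19.7 cm to the left of lens 2 (overall magnification ≈ -0.16).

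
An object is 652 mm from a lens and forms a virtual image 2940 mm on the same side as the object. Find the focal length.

Virtual image ⇒ d_i = −2940 mm.
1/f = 1/d_o + 1/d_i = 1/(652) + 1/(-2940) = 0.001194, so f = 838 mm.
Since f is positive, the lens is converging.

f = 838 mm (converging)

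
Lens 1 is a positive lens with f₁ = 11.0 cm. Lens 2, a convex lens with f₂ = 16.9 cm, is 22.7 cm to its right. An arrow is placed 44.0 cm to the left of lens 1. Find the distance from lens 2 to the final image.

15.3 cm

Lens 1: 1/d_i1 = 1/f₁ − 1/d_o1 = 1/(11.0) − 1/(44.0) = 0.06818, so d_i1 = 14.67 cm.
The intermediate image is 14.67 cm to the right of lens 1, which is 22.7 − (14.67) = 8.030 cm to the left of lens 2, so d_o2 = +8.030 cm.
Lens 2: 1/d_i2 = 1/f₂ − 1/d_o2 = 1/(16.9) − 1/(8.030) = -0.06536, so d_i2 = -15.3 cm.
The final image is virtual, 15.3 cm to the left of lens 2 (overall magnification ≈ -0.64).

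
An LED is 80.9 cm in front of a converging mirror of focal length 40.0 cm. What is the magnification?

m = -0.978

1/d_i = 1/f − 1/d_o = 1/(40.00) − 1/(80.9) = 0.01264, so d_i = 79.12 cm.
m = −d_i/d_o = −(79.12)/(80.9) = -0.978.
The image is real, inverted and reduced, in front of the mirror.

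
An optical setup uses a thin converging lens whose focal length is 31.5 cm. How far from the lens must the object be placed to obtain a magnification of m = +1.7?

13.0 cm

m = −d_i/d_o ⇒ d_i = −m·d_o.
1/f = 1/d_o + 1/d_i = 1/d_o − 1/(m·d_o) = (1 − 1/m)/d_o, so d_o = f(1 − 1/m) = (31.50)(1 − 1/(+1.7)) = 13.0 cm.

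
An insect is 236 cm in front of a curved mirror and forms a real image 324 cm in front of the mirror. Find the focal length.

Real image ⇒ d_i = +324 cm.
1/f = 1/d_o + 1/d_i = 1/(236) + 1/(324) = 0.007324, so f = 137 cm.
Since f is positive, the curved mirror is concave.

f = 137 cm (concave)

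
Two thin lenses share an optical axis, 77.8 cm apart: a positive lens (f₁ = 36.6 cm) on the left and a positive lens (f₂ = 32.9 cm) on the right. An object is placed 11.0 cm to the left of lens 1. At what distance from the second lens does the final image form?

50.8 cm

Lens 1: 1/d_i1 = 1/f₁ − 1/d_o1 = 1/(36.6) − 1/(11.0) = -0.06359, so d_i1 = -15.73 cm.
The intermediate image is 15.73 cm to the left of lens 1 (virtual), which is 77.8 − (-15.73) = 93.53 cm to the left of lens 2, so d_o2 = +93.53 cm.
Lens 2: 1/d_i2 = 1/f₂ − 1/d_o2 = 1/(32.9) − 1/(93.53) = 0.01970, so d_i2 = 50.8 cm.
The final image is real, 50.8 cm to the right of lens 2 (overall magnification ≈ -0.78).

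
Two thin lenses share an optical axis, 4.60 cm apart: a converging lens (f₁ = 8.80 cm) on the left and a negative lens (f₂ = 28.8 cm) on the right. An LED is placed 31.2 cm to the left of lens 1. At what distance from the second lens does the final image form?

Lens 1: 1/d_i1 = 1/f₁ − 1/d_o1 = 1/(8.80) − 1/(31.2) = 0.08159, so d_i1 = 12.26 cm.
The intermediate image is 12.26 cm to the right of lens 1, which lies 7.660 cm to the right of lens 2 — a virtual object — so d_o2 = −7.660 cm.
Lens 2 is diverging, so f₂ = −28.8 cm.
Lens 2: 1/d_i2 = 1/f₂ − 1/d_o2 = 1/(-28.8) − 1/(-7.660) = 0.09583, so d_i2 = 10.4 cm.
The final image is real, 10.4 cm to the right of lens 2 (overall magnification ≈ -0.54).

10.4 cm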